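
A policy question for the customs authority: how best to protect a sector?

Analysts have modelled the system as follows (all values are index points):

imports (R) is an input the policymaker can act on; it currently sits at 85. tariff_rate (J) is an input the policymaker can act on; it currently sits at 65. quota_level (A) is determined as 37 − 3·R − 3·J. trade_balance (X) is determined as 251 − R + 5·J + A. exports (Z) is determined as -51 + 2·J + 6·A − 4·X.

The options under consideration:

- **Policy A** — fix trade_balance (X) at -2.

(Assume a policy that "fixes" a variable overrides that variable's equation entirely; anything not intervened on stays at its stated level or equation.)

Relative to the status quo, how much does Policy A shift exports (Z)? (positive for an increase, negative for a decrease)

Baseline:
  R = 85
  J = 65
  A = 37 − 3·85 − 3·65 = -413
  X = 251 − 85 + 5·65 + (-413) = 78
  Z = -51 + 2·65 + 6·(-413) − 4·78 = -2711
Policy A (X := -2):
  R = 85
  J = 65
  A = 37 − 3·85 − 3·65 = -413
  X = -2
  Z = -51 + 2·65 + 6·(-413) − 4·(-2) = -2391
Change in Z: -2391 − (-2711) = 320

320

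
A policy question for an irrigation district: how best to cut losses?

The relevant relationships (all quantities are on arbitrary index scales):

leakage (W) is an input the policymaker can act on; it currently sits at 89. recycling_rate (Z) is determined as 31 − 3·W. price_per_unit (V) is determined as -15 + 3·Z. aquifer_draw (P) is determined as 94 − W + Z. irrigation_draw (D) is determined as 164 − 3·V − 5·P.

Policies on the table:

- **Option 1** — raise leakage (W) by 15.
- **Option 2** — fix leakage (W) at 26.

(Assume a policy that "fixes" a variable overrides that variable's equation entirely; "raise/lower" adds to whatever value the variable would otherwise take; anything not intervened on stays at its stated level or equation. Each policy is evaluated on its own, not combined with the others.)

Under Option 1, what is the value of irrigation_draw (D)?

Option 1 (W + 15):
  W = 89 + 15 = 104
  Z = 31 − 3·104 = -281
  V = -15 + 3·(-281) = -858
  P = 94 − 104 + (-281) = -291
  D = 164 − 3·(-858) − 5·(-291) = 4193

4193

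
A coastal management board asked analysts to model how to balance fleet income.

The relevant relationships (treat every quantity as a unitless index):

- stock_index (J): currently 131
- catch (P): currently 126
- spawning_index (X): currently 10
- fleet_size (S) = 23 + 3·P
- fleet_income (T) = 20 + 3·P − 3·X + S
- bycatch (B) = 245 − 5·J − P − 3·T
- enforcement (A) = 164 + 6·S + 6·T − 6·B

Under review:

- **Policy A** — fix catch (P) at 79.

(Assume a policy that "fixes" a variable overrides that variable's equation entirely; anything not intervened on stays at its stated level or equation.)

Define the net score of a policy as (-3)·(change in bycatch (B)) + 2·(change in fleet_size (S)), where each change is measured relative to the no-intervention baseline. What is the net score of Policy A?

Baseline:
  J = 131
  P = 126
  X = 10
  S = 23 + 3·126 = 401
  T = 20 + 3·126 − 3·10 + 401 = 769
  B = 245 − 5·131 − 126 − 3·769 = -2843
Policy A (P := 79):
  J = 131
  P = 79
  X = 10
  S = 23 + 3·79 = 260
  T = 20 + 3·79 − 3·10 + 260 = 487
  B = 245 − 5·131 − 79 − 3·487 = -1950
ΔB = -1950 − (-2843) = 893; ΔS = 260 − 401 = -141
Score = (-3)·893 + 2·(-141) = -2961

-2961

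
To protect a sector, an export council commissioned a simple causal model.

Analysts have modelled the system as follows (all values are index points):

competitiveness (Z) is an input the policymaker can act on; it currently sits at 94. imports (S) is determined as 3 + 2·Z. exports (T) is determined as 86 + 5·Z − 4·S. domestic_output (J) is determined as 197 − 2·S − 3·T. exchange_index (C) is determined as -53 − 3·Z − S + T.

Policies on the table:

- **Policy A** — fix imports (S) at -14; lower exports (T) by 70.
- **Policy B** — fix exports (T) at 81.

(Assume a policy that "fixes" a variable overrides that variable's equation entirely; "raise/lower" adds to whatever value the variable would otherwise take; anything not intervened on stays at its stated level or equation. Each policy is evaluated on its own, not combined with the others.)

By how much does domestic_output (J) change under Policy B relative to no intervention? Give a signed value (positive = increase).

Baseline:
  Z = 94
  S = 3 + 2·94 = 191
  T = 86 + 5·94 − 4·191 = -208
  J = 197 − 2·191 − 3·(-208) = 439
Policy B (T := 81):
  Z = 94
  S = 3 + 2·94 = 191
  T = 81
  J = 197 − 2·191 − 3·81 = -428
Change in J: -428 − 439 = -867

-867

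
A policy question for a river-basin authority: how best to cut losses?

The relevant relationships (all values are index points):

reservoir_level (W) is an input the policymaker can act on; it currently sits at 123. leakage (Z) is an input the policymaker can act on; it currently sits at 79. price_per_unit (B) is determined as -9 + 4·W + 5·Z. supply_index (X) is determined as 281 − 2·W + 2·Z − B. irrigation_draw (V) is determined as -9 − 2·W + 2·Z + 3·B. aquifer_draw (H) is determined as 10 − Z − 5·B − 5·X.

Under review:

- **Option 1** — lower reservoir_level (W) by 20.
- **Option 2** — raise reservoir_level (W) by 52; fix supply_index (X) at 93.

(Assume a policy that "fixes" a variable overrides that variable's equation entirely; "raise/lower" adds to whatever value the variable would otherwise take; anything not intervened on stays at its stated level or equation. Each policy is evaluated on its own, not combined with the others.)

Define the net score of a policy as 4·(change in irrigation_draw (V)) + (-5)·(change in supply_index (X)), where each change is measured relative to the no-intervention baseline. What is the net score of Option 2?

-1810

Baseline:
  W = 123
  Z = 79
  B = -9 + 4·123 + 5·79 = 878
  X = 281 − 2·123 + 2·79 − 878 = -685
  V = -9 − 2·123 + 2·79 + 3·878 = 2537
Option 2 (W + 52, X := 93):
  W = 123 + 52 = 175
  Z = 79
  B = -9 + 4·175 + 5·79 = 1086
  X = 93
  V = -9 − 2·175 + 2·79 + 3·1086 = 3057
ΔV = 3057 − 2537 = 520; ΔX = 93 − (-685) = 778
Score = 4·520 + (-5)·778 = -1810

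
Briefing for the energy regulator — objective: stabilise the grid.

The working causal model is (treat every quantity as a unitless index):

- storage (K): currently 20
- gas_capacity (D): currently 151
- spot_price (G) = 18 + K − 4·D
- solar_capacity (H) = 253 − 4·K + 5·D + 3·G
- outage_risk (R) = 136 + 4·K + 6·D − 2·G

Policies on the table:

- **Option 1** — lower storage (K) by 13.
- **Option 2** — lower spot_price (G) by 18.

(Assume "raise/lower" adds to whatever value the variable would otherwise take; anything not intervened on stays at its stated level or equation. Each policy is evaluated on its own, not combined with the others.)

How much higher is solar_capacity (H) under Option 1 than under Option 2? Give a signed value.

Option 1 (K − 13):
  K = 20 − 13 = 7
  D = 151
  G = 18 + 7 − 4·151 = -579
  H = 253 − 4·7 + 5·151 + 3·(-579) = -757
Option 2 (G − 18):
  K = 20
  D = 151
  G = 18 + 20 − 4·151 (−18 from intervention) = -584
  H = 253 − 4·20 + 5·151 + 3·(-584) = -824
H: -757 − (-824) = 67

67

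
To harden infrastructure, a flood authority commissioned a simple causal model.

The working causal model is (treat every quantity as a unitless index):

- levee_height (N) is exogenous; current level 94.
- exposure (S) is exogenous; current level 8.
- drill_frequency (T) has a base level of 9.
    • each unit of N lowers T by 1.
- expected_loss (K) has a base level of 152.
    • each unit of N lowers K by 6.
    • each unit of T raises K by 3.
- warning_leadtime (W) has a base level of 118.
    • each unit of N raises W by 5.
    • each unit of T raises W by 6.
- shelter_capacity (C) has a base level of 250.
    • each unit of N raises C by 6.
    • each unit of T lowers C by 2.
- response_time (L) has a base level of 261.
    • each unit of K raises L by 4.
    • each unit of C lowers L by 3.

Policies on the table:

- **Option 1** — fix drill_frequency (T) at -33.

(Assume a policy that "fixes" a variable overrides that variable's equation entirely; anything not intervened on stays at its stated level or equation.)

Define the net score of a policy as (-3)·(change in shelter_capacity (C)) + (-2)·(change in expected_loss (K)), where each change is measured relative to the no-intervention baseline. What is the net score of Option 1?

0

Baseline:
  N = 94
  T = 9 − 94 = -85
  K = 152 − 6·94 + 3·(-85) = -667
  C = 250 + 6·94 − 2·(-85) = 984
Option 1 (T := -33):
  N = 94
  T = -33
  K = 152 − 6·94 + 3·(-33) = -511
  C = 250 + 6·94 − 2·(-33) = 880
ΔC = 880 − 984 = -104; ΔK = -511 − (-667) = 156
Score = (-3)·(-104) + (-2)·156 = 0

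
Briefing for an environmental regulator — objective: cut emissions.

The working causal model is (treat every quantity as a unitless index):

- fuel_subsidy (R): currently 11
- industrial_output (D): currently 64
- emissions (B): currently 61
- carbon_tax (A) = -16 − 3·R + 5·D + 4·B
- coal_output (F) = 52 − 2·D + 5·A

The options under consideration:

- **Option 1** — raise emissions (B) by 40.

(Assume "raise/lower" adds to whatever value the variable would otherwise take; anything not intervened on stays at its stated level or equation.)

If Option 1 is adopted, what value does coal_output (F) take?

Option 1 (B + 40):
  R = 11
  D = 64
  B = 61 + 40 = 101
  A = -16 − 3·11 + 5·64 + 4·101 = 675
  F = 52 − 2·64 + 5·675 = 3299

3299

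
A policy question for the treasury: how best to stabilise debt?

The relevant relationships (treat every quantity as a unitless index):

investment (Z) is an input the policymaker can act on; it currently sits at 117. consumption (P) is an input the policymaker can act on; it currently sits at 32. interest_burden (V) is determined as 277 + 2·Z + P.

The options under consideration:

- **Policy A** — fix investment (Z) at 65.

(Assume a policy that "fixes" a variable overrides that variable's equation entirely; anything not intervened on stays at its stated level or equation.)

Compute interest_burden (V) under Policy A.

Policy A (Z := 65):
  Z = 65
  P = 32
  V = 277 + 2·65 + 32 = 439

439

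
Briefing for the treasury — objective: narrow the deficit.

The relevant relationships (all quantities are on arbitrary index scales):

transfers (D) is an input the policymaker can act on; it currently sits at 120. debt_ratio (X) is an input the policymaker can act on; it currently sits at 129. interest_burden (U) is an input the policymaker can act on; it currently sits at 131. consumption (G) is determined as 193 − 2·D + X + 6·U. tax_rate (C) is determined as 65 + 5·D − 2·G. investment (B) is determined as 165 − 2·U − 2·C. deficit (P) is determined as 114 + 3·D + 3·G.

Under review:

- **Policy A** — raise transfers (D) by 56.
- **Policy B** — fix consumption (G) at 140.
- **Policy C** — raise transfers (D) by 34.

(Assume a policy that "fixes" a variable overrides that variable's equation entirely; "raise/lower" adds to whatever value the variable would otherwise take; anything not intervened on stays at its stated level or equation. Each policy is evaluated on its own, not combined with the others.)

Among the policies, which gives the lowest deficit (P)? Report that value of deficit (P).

Policy A (D + 56):
  D = 120 + 56 = 176
  X = 129
  U = 131
  G = 193 − 2·176 + 129 + 6·131 = 756
  P = 114 + 3·176 + 3·756 = 2910
Policy B (G := 140):
  D = 120
  X = 129
  U = 131
  G = 140
  P = 114 + 3·120 + 3·140 = 894
Policy C (D + 34):
  D = 120 + 34 = 154
  X = 129
  U = 131
  G = 193 − 2·154 + 129 + 6·131 = 800
  P = 114 + 3·154 + 3·800 = 2976
Comparing — Policy A: P=2910, Policy B: P=894, Policy C: P=2976. Lowest is 894 (Policy B).

894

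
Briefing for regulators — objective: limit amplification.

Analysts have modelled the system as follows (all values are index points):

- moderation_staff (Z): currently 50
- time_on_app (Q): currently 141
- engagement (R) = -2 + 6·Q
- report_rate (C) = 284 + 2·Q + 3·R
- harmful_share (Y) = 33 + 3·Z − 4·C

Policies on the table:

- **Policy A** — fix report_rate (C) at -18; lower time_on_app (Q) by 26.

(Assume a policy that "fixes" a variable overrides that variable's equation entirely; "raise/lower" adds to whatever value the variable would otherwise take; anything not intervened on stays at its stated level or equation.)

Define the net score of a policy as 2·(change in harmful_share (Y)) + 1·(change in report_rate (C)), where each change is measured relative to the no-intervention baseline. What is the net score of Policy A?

21812

Baseline:
  Z = 50
  Q = 141
  R = -2 + 6·141 = 844
  C = 284 + 2·141 + 3·844 = 3098
  Y = 33 + 3·50 − 4·3098 = -12209
Policy A (C := -18, Q − 26):
  Z = 50
  Q = 141 − 26 = 115
  R = -2 + 6·115 = 688
  C = -18
  Y = 33 + 3·50 − 4·(-18) = 255
ΔY = 255 − (-12209) = 12464; ΔC = -18 − 3098 = -3116
Score = 2·12464 + 1·(-3116) = 21812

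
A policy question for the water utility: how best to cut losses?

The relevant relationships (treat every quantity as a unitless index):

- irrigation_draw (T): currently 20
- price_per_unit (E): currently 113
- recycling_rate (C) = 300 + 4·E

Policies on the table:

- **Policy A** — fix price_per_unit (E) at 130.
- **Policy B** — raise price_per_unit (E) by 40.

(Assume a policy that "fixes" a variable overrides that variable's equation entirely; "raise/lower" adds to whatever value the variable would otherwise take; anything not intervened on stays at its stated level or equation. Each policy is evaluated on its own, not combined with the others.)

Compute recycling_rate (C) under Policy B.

Policy B (E + 40):
  E = 113 + 40 = 153
  C = 300 + 4·153 = 912

912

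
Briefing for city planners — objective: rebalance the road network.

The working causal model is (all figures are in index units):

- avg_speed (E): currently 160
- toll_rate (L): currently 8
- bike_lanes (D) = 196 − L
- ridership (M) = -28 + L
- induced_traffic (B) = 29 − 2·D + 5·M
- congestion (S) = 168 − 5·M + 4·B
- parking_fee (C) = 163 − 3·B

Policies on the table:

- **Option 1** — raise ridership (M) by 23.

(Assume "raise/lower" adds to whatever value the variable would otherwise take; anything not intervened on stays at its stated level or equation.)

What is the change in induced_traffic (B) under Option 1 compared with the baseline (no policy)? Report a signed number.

115

Baseline:
  L = 8
  D = 196 − 8 = 188
  M = -28 + 8 = -20
  B = 29 − 2·188 + 5·(-20) = -447
Option 1 (M + 23):
  L = 8
  D = 196 − 8 = 188
  M = -28 + 8 (+23 from intervention) = 3
  B = 29 − 2·188 + 5·3 = -332
Change in B: -332 − (-447) = 115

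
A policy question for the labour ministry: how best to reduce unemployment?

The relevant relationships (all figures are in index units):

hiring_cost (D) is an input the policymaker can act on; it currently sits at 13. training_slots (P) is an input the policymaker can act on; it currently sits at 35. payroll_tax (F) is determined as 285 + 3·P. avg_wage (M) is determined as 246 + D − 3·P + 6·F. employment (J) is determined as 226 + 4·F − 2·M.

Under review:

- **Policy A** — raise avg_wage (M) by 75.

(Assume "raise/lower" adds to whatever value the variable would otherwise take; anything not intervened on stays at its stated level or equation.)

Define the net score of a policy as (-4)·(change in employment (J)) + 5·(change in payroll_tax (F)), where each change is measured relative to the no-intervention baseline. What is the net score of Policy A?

600

Baseline:
  D = 13
  P = 35
  F = 285 + 3·35 = 390
  M = 246 + 13 − 3·35 + 6·390 = 2494
  J = 226 + 4·390 − 2·2494 = -3202
Policy A (M + 75):
  D = 13
  P = 35
  F = 285 + 3·35 = 390
  M = 246 + 13 − 3·35 + 6·390 (+75 from intervention) = 2569
  J = 226 + 4·390 − 2·2569 = -3352
ΔJ = -3352 − (-3202) = -150; ΔF = 390 − 390 = 0
Score = (-4)·(-150) + 5·0 = 600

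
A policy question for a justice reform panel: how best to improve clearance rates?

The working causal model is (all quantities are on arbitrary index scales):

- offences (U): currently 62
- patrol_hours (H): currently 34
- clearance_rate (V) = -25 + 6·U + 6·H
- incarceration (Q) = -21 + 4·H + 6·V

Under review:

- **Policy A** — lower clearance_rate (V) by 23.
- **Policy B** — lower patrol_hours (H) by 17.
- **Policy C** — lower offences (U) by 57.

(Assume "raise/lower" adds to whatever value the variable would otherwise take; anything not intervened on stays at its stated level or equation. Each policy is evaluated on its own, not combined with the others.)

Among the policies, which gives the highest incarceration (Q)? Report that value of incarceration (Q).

Policy A (V − 23):
  U = 62
  H = 34
  V = -25 + 6·62 + 6·34 (−23 from intervention) = 528
  Q = -21 + 4·34 + 6·528 = 3283
Policy B (H − 17):
  U = 62
  H = 34 − 17 = 17
  V = -25 + 6·62 + 6·17 = 449
  Q = -21 + 4·17 + 6·449 = 2741
Policy C (U − 57):
  U = 62 − 57 = 5
  H = 34
  V = -25 + 6·5 + 6·34 = 209
  Q = -21 + 4·34 + 6·209 = 1369
Comparing — Policy A: Q=3283, Policy B: Q=2741, Policy C: Q=1369. Highest is 3283 (Policy A).

3283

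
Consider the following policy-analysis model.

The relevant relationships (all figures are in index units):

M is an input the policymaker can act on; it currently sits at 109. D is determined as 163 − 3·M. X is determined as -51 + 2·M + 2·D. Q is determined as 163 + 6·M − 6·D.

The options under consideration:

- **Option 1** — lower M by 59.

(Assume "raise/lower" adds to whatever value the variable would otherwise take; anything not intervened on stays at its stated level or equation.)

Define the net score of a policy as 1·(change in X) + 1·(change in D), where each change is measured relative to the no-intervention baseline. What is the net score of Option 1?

Baseline:
  M = 109
  D = 163 − 3·109 = -164
  X = -51 + 2·109 + 2·(-164) = -161
Option 1 (M − 59):
  M = 109 − 59 = 50
  D = 163 − 3·50 = 13
  X = -51 + 2·50 + 2·13 = 75
ΔX = 75 − (-161) = 236; ΔD = 13 − (-164) = 177
Score = 1·236 + 1·177 = 413

413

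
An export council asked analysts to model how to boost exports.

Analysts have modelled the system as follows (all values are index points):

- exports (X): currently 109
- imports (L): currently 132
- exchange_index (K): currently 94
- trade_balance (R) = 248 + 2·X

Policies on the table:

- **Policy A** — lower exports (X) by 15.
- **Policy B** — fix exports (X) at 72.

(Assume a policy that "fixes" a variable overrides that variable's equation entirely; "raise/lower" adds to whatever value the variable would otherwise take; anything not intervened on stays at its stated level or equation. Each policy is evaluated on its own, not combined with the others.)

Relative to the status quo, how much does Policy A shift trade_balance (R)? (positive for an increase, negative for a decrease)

-30

Baseline:
  X = 109
  R = 248 + 2·109 = 466
Policy A (X − 15):
  X = 109 − 15 = 94
  R = 248 + 2·94 = 436
Change in R: 436 − 466 = -30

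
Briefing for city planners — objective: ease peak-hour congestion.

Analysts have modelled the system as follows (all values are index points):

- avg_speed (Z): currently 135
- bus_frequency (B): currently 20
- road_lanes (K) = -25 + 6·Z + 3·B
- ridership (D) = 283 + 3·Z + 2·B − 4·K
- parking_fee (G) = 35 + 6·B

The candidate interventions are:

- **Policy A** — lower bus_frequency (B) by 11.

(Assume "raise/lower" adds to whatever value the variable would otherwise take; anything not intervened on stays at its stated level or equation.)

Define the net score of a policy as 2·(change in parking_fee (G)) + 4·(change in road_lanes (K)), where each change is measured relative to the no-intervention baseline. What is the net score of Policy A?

Baseline:
  Z = 135
  B = 20
  K = -25 + 6·135 + 3·20 = 845
  G = 35 + 6·20 = 155
Policy A (B − 11):
  Z = 135
  B = 20 − 11 = 9
  K = -25 + 6·135 + 3·9 = 812
  G = 35 + 6·9 = 89
ΔG = 89 − 155 = -66; ΔK = 812 − 845 = -33
Score = 2·(-66) + 4·(-33) = -264

-264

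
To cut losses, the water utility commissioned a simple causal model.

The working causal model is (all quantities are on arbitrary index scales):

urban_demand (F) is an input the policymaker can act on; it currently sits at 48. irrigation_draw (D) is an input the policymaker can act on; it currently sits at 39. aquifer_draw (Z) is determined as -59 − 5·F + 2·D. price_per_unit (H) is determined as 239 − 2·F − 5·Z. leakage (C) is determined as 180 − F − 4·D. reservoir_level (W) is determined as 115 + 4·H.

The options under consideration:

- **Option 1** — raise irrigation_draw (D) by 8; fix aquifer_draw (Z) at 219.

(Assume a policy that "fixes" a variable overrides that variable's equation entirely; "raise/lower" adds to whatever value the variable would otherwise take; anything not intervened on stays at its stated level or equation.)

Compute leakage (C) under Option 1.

-56

Option 1 (D + 8, Z := 219):
  F = 48
  D = 39 + 8 = 47
  C = 180 − 48 − 4·47 = -56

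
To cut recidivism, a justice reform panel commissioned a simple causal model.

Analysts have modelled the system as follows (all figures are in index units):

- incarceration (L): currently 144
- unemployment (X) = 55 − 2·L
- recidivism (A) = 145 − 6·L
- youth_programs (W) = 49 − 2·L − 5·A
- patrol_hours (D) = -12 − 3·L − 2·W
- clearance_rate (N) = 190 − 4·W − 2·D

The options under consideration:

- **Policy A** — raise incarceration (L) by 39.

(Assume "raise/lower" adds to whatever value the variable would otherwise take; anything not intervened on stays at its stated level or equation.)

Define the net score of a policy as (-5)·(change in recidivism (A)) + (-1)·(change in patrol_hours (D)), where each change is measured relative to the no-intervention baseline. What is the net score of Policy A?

3471

Baseline:
  L = 144
  A = 145 − 6·144 = -719
  W = 49 − 2·144 − 5·(-719) = 3356
  D = -12 − 3·144 − 2·3356 = -7156
Policy A (L + 39):
  L = 144 + 39 = 183
  A = 145 − 6·183 = -953
  W = 49 − 2·183 − 5·(-953) = 4448
  D = -12 − 3·183 − 2·4448 = -9457
ΔA = -953 − (-719) = -234; ΔD = -9457 − (-7156) = -2301
Score = (-5)·(-234) + (-1)·(-2301) = 3471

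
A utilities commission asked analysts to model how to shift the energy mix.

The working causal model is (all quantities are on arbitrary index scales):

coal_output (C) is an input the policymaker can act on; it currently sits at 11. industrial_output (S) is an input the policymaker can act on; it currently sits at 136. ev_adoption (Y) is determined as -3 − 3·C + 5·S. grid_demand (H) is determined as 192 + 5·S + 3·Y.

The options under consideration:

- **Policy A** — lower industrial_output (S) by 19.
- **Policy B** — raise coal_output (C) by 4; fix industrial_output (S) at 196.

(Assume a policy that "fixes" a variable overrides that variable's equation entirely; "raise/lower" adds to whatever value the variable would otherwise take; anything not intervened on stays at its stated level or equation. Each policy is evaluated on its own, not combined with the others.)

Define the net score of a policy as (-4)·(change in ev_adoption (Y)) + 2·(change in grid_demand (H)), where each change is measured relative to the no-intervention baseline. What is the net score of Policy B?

1176

Baseline:
  C = 11
  S = 136
  Y = -3 − 3·11 + 5·136 = 644
  H = 192 + 5·136 + 3·644 = 2804
Policy B (C + 4, S := 196):
  C = 11 + 4 = 15
  S = 196
  Y = -3 − 3·15 + 5·196 = 932
  H = 192 + 5·196 + 3·932 = 3968
ΔY = 932 − 644 = 288; ΔH = 3968 − 2804 = 1164
Score = (-4)·288 + 2·1164 = 1176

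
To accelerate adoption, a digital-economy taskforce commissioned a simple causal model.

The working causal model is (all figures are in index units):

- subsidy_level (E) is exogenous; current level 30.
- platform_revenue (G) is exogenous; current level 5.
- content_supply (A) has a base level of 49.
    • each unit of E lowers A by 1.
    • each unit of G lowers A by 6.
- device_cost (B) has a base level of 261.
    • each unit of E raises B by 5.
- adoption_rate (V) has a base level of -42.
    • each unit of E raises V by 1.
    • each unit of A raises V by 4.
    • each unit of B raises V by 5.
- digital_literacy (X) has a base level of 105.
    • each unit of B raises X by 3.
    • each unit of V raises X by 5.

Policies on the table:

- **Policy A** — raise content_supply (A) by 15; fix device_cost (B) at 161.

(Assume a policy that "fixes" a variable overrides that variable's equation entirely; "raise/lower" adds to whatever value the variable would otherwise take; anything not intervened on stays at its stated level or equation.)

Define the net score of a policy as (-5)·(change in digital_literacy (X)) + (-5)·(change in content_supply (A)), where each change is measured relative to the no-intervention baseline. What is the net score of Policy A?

Baseline:
  E = 30
  G = 5
  A = 49 − 30 − 6·5 = -11
  B = 261 + 5·30 = 411
  V = -42 + 30 + 4·(-11) + 5·411 = 1999
  X = 105 + 3·411 + 5·1999 = 11333
Policy A (A + 15, B := 161):
  E = 30
  G = 5
  A = 49 − 30 − 6·5 (+15 from intervention) = 4
  B = 161
  V = -42 + 30 + 4·4 + 5·161 = 809
  X = 105 + 3·161 + 5·809 = 4633
ΔX = 4633 − 11333 = -6700; ΔA = 4 − (-11) = 15
Score = (-5)·(-6700) + (-5)·15 = 33425

33425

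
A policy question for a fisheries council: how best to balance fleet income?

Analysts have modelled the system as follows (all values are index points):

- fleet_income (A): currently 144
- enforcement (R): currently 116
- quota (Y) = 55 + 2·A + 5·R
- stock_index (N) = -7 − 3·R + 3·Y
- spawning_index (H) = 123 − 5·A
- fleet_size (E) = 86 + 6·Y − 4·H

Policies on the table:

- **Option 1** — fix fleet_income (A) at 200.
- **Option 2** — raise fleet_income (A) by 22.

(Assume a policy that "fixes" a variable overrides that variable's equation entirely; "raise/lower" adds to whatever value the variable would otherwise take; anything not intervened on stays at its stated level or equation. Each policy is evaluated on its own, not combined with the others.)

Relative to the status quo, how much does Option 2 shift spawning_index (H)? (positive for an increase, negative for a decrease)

Baseline:
  A = 144
  H = 123 − 5·144 = -597
Option 2 (A + 22):
  A = 144 + 22 = 166
  H = 123 − 5·166 = -707
Change in H: -707 − (-597) = -110

-110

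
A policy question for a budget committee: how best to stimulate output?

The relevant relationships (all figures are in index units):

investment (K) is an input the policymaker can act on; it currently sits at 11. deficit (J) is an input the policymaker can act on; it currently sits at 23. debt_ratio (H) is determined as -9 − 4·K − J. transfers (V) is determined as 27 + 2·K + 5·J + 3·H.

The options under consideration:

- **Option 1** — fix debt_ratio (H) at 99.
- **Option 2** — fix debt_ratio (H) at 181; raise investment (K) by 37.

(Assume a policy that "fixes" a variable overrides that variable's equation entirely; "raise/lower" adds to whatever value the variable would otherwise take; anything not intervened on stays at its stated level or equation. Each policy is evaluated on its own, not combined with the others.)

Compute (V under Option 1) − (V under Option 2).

-320

Option 1 (H := 99):
  K = 11
  J = 23
  H = 99
  V = 27 + 2·11 + 5·23 + 3·99 = 461
Option 2 (H := 181, K + 37):
  K = 11 + 37 = 48
  J = 23
  H = 181
  V = 27 + 2·48 + 5·23 + 3·181 = 781
V: 461 − 781 = -320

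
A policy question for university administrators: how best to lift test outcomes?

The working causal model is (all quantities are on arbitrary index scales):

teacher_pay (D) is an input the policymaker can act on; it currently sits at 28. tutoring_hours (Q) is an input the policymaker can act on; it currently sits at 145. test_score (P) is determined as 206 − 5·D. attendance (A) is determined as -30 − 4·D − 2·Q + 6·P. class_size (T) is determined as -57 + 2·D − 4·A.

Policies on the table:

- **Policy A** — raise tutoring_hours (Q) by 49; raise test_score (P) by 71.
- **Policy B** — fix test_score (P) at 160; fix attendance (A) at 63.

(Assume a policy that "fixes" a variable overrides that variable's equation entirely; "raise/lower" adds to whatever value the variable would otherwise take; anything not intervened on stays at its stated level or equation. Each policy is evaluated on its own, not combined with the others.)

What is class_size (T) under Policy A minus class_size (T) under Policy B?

Policy A (Q + 49, P + 71):
  D = 28
  Q = 145 + 49 = 194
  P = 206 − 5·28 (+71 from intervention) = 137
  A = -30 − 4·28 − 2·194 + 6·137 = 292
  T = -57 + 2·28 − 4·292 = -1169
Policy B (P := 160, A := 63):
  D = 28
  Q = 145
  P = 160
  A = 63
  T = -57 + 2·28 − 4·63 = -253
T: -1169 − (-253) = -916

-916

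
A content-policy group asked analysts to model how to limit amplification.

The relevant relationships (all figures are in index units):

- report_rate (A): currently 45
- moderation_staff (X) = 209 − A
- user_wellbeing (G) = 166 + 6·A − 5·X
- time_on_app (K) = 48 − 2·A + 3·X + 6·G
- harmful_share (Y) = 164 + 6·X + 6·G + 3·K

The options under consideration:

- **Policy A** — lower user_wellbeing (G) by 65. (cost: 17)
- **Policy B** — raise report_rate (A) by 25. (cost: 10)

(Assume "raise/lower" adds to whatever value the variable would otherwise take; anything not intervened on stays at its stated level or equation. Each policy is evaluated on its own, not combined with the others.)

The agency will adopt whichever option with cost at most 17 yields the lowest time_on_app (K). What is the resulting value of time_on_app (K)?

-2244

Policy A (G − 65):
  A = 45
  X = 209 − 45 = 164
  G = 166 + 6·45 − 5·164 (−65 from intervention) = -449
  K = 48 − 2·45 + 3·164 + 6·(-449) = -2244
Policy B (A + 25):
  A = 45 + 25 = 70
  X = 209 − 70 = 139
  G = 166 + 6·70 − 5·139 = -109
  K = 48 − 2·70 + 3·139 + 6·(-109) = -329
Comparing — Policy A: K=-2244, Policy B: K=-329. Lowest is -2244 (Policy A).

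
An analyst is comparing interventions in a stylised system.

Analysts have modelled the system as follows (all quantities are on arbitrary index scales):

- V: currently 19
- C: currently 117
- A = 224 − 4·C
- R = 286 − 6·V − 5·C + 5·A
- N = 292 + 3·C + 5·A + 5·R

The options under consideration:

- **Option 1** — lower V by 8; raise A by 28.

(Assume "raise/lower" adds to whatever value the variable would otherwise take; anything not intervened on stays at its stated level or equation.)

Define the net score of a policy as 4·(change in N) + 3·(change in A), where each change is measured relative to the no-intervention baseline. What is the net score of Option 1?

Baseline:
  V = 19
  C = 117
  A = 224 − 4·117 = -244
  R = 286 − 6·19 − 5·117 + 5·(-244) = -1633
  N = 292 + 3·117 + 5·(-244) + 5·(-1633) = -8742
Option 1 (V − 8, A + 28):
  V = 19 − 8 = 11
  C = 117
  A = 224 − 4·117 (+28 from intervention) = -216
  R = 286 − 6·11 − 5·117 + 5·(-216) = -1445
  N = 292 + 3·117 + 5·(-216) + 5·(-1445) = -7662
ΔN = -7662 − (-8742) = 1080; ΔA = -216 − (-244) = 28
Score = 4·1080 + 3·28 = 4404

4404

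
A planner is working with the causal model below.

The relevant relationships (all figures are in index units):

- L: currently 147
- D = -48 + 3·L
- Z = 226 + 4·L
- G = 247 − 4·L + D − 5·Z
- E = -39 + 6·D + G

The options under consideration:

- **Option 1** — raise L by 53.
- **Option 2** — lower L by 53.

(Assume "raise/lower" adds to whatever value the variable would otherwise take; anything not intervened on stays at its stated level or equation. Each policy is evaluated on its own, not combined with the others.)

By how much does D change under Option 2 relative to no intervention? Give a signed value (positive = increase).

-159

Baseline:
  L = 147
  D = -48 + 3·147 = 393
Option 2 (L − 53):
  L = 147 − 53 = 94
  D = -48 + 3·94 = 234
Change in D: 234 − 393 = -159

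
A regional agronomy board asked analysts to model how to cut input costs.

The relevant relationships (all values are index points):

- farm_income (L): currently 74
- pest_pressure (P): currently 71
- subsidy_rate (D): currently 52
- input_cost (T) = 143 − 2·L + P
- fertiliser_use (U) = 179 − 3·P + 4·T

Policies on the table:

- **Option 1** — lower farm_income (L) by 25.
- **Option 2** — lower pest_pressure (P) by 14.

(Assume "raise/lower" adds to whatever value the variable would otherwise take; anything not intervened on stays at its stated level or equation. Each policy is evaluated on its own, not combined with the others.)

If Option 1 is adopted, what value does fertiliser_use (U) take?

Option 1 (L − 25):
  L = 74 − 25 = 49
  P = 71
  T = 143 − 2·49 + 71 = 116
  U = 179 − 3·71 + 4·116 = 430

430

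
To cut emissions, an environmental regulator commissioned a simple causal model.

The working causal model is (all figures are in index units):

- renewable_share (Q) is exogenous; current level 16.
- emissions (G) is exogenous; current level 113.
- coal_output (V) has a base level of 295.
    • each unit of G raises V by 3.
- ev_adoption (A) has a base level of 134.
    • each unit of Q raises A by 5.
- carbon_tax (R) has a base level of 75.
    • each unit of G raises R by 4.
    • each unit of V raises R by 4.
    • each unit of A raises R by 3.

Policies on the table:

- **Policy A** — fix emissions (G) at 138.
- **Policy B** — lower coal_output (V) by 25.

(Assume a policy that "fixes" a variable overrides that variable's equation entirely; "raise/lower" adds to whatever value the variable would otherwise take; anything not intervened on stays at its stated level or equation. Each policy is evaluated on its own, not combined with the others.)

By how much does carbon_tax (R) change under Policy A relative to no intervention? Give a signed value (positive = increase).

Baseline:
  Q = 16
  G = 113
  V = 295 + 3·113 = 634
  A = 134 + 5·16 = 214
  R = 75 + 4·113 + 4·634 + 3·214 = 3705
Policy A (G := 138):
  Q = 16
  G = 138
  V = 295 + 3·138 = 709
  A = 134 + 5·16 = 214
  R = 75 + 4·138 + 4·709 + 3·214 = 4105
Change in R: 4105 − 3705 = 400

400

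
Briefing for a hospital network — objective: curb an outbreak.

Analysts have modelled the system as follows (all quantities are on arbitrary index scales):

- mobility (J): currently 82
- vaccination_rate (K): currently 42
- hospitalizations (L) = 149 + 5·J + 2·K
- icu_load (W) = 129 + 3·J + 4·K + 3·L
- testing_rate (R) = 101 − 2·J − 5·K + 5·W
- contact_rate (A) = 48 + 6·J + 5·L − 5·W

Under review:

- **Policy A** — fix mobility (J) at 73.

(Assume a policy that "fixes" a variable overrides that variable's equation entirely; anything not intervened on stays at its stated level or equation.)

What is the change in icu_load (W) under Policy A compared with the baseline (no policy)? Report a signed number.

-162

Baseline:
  J = 82
  K = 42
  L = 149 + 5·82 + 2·42 = 643
  W = 129 + 3·82 + 4·42 + 3·643 = 2472
Policy A (J := 73):
  J = 73
  K = 42
  L = 149 + 5·73 + 2·42 = 598
  W = 129 + 3·73 + 4·42 + 3·598 = 2310
Change in W: 2310 − 2472 = -162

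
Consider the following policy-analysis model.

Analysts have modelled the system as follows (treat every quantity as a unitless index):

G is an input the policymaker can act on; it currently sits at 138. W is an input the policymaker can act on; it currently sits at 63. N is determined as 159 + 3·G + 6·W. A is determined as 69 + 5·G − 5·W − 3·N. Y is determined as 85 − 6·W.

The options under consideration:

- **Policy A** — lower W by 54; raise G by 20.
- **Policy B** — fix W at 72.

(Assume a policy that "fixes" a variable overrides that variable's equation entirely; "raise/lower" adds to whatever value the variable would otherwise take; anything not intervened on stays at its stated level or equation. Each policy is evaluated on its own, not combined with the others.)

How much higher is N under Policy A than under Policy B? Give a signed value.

-318

Policy A (W − 54, G + 20):
  G = 138 + 20 = 158
  W = 63 − 54 = 9
  N = 159 + 3·158 + 6·9 = 687
Policy B (W := 72):
  G = 138
  W = 72
  N = 159 + 3·138 + 6·72 = 1005
N: 687 − 1005 = -318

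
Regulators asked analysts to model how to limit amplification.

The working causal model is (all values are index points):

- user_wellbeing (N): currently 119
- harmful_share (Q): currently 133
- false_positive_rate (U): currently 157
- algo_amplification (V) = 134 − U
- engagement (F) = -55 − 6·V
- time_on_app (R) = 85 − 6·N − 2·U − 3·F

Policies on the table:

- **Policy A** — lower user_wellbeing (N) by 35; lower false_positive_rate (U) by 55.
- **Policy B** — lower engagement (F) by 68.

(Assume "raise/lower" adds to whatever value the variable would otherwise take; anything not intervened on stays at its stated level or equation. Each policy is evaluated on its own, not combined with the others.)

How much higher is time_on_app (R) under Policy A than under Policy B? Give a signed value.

1106

Policy A (N − 35, U − 55):
  N = 119 − 35 = 84
  U = 157 − 55 = 102
  V = 134 − 102 = 32
  F = -55 − 6·32 = -247
  R = 85 − 6·84 − 2·102 − 3·(-247) = 118
Policy B (F − 68):
  N = 119
  U = 157
  V = 134 − 157 = -23
  F = -55 − 6·(-23) (−68 from intervention) = 15
  R = 85 − 6·119 − 2·157 − 3·15 = -988
R: 118 − (-988) = 1106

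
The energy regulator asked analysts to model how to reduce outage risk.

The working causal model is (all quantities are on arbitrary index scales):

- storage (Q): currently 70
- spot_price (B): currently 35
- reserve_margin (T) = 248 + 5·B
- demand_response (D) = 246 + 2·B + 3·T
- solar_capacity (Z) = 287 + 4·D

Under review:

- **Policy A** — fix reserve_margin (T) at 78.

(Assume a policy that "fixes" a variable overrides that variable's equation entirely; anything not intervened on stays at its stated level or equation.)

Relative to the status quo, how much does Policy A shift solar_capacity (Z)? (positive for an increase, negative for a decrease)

Baseline:
  B = 35
  T = 248 + 5·35 = 423
  D = 246 + 2·35 + 3·423 = 1585
  Z = 287 + 4·1585 = 6627
Policy A (T := 78):
  B = 35
  T = 78
  D = 246 + 2·35 + 3·78 = 550
  Z = 287 + 4·550 = 2487
Change in Z: 2487 − 6627 = -4140

-4140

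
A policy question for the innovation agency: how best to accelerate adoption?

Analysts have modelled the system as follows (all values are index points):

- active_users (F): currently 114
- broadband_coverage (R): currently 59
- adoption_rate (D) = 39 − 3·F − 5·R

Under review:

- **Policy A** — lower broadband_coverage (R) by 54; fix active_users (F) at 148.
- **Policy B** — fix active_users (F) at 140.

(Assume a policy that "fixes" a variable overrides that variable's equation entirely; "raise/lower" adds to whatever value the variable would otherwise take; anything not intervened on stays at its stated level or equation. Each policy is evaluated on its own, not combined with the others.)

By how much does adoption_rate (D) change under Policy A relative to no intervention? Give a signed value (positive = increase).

168

Baseline:
  F = 114
  R = 59
  D = 39 − 3·114 − 5·59 = -598
Policy A (R − 54, F := 148):
  F = 148
  R = 59 − 54 = 5
  D = 39 − 3·148 − 5·5 = -430
Change in D: -430 − (-598) = 168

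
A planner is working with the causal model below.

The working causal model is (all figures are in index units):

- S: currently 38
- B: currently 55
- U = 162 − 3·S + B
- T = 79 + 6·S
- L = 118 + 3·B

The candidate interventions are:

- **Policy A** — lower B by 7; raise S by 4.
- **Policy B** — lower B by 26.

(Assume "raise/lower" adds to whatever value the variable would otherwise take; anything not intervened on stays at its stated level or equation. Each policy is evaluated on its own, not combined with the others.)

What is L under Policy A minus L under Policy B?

57

Policy A (B − 7, S + 4):
  B = 55 − 7 = 48
  L = 118 + 3·48 = 262
Policy B (B − 26):
  B = 55 − 26 = 29
  L = 118 + 3·29 = 205
L: 262 − 205 = 57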